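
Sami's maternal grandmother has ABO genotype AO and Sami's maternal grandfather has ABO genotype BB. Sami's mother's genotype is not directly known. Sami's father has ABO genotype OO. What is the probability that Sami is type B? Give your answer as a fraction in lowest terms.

1/2

Sami's mother's ABO genotype from AO × BB: 1/2 AB, 1/2 BO.
Crossing each possibility with the father OO and summing P(type B): 1/2·1/2 + 1/2·1/2 = 1/2.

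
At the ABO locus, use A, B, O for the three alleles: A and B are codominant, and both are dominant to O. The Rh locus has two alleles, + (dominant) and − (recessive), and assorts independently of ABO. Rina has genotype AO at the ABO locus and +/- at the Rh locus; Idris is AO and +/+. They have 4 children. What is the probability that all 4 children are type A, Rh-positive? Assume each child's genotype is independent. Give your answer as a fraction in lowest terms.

ABO cross AO × AO → 1/4 O, 3/4 A.
Rh cross +/- × +/+ → 1 Rh+; so P(type A, Rh-positive) = 3/4 × 1 = 3/4 per child.
All 4 independent: (3/4)^4 = 81/256.

81/256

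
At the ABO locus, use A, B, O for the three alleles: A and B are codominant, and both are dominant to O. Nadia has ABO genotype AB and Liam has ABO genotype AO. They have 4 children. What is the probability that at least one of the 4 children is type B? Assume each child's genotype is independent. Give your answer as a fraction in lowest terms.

ABO cross AB × AO → 1/2 A, 1/4 B, 1/4 AB.
So P(type B) = 1/4 per child.
P(none) = (3/4)^4 = 81/256; P(at least one) = 1 − 81/256 = 175/256.

175/256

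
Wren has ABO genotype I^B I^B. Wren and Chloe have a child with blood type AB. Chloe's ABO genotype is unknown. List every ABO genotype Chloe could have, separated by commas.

For each candidate genotype of Chloe, check whether crossing it with I^B I^B can produce every observed child phenotype.
  I^A I^A → possible child types {AB} ✓
  I^A I^B → possible child types {B, AB} ✓
  I^A i → possible child types {B, AB} ✓
  I^B I^B → possible child types {B} ✗
  I^B i → possible child types {B} ✗
  i i → possible child types {B} ✗

I^A I^A, I^A I^B, I^A i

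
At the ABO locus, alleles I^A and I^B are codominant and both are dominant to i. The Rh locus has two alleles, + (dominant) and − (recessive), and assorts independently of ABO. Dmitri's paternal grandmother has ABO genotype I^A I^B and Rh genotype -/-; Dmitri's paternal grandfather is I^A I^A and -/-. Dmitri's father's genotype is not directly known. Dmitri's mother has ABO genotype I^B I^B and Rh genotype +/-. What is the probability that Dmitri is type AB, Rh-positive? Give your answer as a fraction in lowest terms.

Dmitri's father's ABO genotype from I^A I^B × I^A I^A: 1/2 I^A I^A, 1/2 I^A I^B.
Crossing each possibility with the mother I^B I^B and summing P(type AB): 1/2·1 + 1/2·1/2 = 3/4.
Similarly for Rh via the father's Rh distribution: P(Rh+) = 1/2.
Independent loci: 3/4 × 1/2 = 3/8.

3/8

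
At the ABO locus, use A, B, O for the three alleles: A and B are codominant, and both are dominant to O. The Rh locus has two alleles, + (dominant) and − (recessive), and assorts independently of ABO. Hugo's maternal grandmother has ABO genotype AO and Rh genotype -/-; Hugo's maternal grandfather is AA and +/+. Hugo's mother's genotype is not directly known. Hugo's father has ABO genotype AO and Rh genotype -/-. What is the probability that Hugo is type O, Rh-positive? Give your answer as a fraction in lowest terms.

Hugo's mother's ABO genotype from AO × AA: 1/2 AA, 1/2 AO.
Crossing each possibility with the father AO and summing P(type O): 1/2·0 + 1/2·1/4 = 1/8.
Similarly for Rh via the mother's Rh distribution: P(Rh+) = 1/2.
Independent loci: 1/8 × 1/2 = 1/16.

1/16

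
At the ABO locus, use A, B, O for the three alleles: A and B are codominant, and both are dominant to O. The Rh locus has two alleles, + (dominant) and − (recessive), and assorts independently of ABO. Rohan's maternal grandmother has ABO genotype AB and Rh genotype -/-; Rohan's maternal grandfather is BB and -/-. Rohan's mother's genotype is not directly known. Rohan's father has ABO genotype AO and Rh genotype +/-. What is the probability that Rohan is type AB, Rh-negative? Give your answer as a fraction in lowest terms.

3/16

Rohan's mother's ABO genotype from AB × BB: 1/2 AB, 1/2 BB.
Crossing each possibility with the father AO and summing P(type AB): 1/2·1/4 + 1/2·1/2 = 3/8.
Similarly for Rh via the mother's Rh distribution: P(Rh-) = 1/2.
Independent loci: 3/8 × 1/2 = 3/16.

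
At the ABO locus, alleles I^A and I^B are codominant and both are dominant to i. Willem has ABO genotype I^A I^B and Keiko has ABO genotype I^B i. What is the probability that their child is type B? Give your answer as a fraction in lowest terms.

1/2

ABO cross I^A I^B × I^B i → offspring phenotypes: 1/4 A, 1/2 B, 1/4 AB.
So P(type B) = 1/2.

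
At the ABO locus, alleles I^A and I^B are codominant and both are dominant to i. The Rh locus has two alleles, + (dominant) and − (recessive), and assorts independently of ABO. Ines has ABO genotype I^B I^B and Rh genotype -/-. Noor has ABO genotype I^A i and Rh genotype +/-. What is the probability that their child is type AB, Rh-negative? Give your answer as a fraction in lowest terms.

1/4

ABO cross I^B I^B × I^A i → offspring phenotypes: 1/2 B, 1/2 AB.
Rh cross -/- × +/- → 1/2 Rh+, 1/2 Rh-.
Independent loci: P(type AB, Rh-negative) = 1/2 × 1/2 = 1/4.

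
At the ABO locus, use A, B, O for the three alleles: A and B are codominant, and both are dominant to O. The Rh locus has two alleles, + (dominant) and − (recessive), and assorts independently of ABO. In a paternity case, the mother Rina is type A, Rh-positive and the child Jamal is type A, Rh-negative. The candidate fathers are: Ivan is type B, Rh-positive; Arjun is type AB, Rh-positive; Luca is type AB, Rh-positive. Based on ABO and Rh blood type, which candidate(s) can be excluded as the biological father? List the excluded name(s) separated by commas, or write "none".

A candidate is excluded only if no genotype consistent with his phenotype could produce a type A, Rh-negative child with a type A, Rh-positive mother.
Every candidate has at least one consistent genotype combination, so none can be excluded.

none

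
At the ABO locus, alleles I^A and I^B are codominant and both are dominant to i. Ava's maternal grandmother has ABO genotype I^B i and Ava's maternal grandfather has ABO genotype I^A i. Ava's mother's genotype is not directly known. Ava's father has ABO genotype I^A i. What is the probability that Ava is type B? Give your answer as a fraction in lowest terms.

1/8

Ava's mother's ABO genotype from I^B i × I^A i: 1/4 I^A I^B, 1/4 I^A i, 1/4 I^B i, 1/4 i i.
Crossing each possibility with the father I^A i and summing P(type B): 1/4·1/4 + 1/4·0 + 1/4·1/4 + 1/4·0 = 1/8.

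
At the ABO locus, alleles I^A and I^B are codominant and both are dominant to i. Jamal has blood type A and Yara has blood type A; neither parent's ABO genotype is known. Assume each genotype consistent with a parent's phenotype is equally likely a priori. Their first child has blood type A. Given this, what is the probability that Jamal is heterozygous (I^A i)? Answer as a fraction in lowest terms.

Possible genotypes: Jamal ∈ {I^A I^A, I^A i}; Yara ∈ {I^A I^A, I^A i}.
Weight each parental genotype pair by prior × P(type-A child):
  I^A I^A × I^A I^A: posterior weight 4/15.
  I^A I^A × I^A i: posterior weight 4/15.
  I^A i × I^A I^A: posterior weight 4/15.
  I^A i × I^A i: posterior weight 1/5.
Sum the posterior weight over pairs where Jamal is I^A i: 7/15.

7/15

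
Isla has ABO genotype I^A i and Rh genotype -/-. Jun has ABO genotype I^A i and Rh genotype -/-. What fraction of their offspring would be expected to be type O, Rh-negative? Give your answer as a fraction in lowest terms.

ABO cross I^A i × I^A i → offspring phenotypes: 1/4 O, 3/4 A.
Rh cross -/- × -/- → 1 Rh-.
Independent loci: P(type O, Rh-negative) = 1/4 × 1 = 1/4.

1/4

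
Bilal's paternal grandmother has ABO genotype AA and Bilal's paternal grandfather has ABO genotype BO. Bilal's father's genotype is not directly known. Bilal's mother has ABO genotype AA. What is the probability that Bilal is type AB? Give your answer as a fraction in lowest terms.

Bilal's father's ABO genotype from AA × BO: 1/2 AB, 1/2 AO.
Crossing each possibility with the mother AA and summing P(type AB): 1/2·1/2 + 1/2·0 = 1/4.

1/4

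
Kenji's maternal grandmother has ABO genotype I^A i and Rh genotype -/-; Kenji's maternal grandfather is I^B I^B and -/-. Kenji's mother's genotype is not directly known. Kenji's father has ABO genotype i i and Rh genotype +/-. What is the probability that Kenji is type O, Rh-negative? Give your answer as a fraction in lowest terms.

Kenji's mother's ABO genotype from I^A i × I^B I^B: 1/2 I^A I^B, 1/2 I^B i.
Crossing each possibility with the father i i and summing P(type O): 1/2·0 + 1/2·1/2 = 1/4.
Similarly for Rh via the mother's Rh distribution: P(Rh-) = 1/2.
Independent loci: 1/4 × 1/2 = 1/8.

1/8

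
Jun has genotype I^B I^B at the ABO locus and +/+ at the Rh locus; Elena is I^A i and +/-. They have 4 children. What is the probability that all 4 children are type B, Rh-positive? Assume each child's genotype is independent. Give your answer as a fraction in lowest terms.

ABO cross I^B I^B × I^A i → 1/2 B, 1/2 AB.
Rh cross +/+ × +/- → 1 Rh+; so P(type B, Rh-positive) = 1/2 × 1 = 1/2 per child.
All 4 independent: (1/2)^4 = 1/16.

1/16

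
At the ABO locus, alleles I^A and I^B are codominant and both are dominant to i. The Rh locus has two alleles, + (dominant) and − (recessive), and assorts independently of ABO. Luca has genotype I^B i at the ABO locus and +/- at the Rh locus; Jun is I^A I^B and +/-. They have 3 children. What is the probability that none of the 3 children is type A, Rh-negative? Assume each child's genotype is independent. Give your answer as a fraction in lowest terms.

3375/4096

ABO cross I^B i × I^A I^B → 1/4 A, 1/2 B, 1/4 AB.
Rh cross +/- × +/- → 3/4 Rh+, 1/4 Rh-; so P(type A, Rh-negative) = 1/4 × 1/4 = 1/16 per child.
P(not type A, Rh-negative) = 15/16 for one child; (15/16)^3 = 3375/4096.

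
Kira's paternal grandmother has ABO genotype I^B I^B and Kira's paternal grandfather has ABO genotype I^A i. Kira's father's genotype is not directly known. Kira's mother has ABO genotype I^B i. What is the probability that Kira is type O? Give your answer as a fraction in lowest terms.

Kira's father's ABO genotype from I^B I^B × I^A i: 1/2 I^A I^B, 1/2 I^B i.
Crossing each possibility with the mother I^B i and summing P(type O): 1/2·0 + 1/2·1/4 = 1/8.

1/8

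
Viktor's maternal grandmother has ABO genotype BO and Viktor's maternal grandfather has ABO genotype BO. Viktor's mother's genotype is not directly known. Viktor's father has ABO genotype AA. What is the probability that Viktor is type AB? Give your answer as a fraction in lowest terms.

1/2

Viktor's mother's ABO genotype from BO × BO: 1/4 BB, 1/2 BO, 1/4 OO.
Crossing each possibility with the father AA and summing P(type AB): 1/4·1 + 1/2·1/2 + 1/4·0 = 1/2.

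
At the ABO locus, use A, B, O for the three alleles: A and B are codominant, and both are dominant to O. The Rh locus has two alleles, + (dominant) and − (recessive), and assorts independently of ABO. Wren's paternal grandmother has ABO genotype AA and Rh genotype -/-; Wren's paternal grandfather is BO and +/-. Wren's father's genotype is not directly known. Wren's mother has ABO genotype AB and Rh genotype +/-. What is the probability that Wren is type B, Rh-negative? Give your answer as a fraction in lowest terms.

3/32

Wren's father's ABO genotype from AA × BO: 1/2 AB, 1/2 AO.
Crossing each possibility with the mother AB and summing P(type B): 1/2·1/4 + 1/2·1/4 = 1/4.
Similarly for Rh via the father's Rh distribution: P(Rh-) = 3/8.
Independent loci: 1/4 × 3/8 = 3/32.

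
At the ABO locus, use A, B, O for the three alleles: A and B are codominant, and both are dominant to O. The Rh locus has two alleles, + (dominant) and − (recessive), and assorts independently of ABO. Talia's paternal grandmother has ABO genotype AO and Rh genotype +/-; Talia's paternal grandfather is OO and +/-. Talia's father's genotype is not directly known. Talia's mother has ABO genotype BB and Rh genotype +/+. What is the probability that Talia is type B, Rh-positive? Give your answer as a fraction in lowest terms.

Talia's father's ABO genotype from AO × OO: 1/2 AO, 1/2 OO.
Crossing each possibility with the mother BB and summing P(type B): 1/2·1/2 + 1/2·1 = 3/4.
Similarly for Rh via the father's Rh distribution: P(Rh+) = 1.
Independent loci: 3/4 × 1 = 3/4.

3/4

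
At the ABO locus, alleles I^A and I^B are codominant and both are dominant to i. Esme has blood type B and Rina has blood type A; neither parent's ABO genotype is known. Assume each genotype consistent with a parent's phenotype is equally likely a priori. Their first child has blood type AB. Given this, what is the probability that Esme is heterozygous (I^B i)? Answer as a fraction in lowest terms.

1/3

Possible genotypes: Esme ∈ {I^B I^B, I^B i}; Rina ∈ {I^A I^A, I^A i}.
Weight each parental genotype pair by prior × P(type-AB child):
  I^B I^B × I^A I^A: posterior weight 4/9.
  I^B I^B × I^A i: posterior weight 2/9.
  I^B i × I^A I^A: posterior weight 2/9.
  I^B i × I^A i: posterior weight 1/9.
Sum the posterior weight over pairs where Esme is I^B i: 1/3.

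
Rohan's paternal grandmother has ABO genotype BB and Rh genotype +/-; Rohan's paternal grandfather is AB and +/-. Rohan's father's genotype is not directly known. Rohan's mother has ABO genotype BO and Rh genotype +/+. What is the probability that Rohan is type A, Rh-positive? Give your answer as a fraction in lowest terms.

1/8

Rohan's father's ABO genotype from BB × AB: 1/2 AB, 1/2 BB.
Crossing each possibility with the mother BO and summing P(type A): 1/2·1/4 + 1/2·0 = 1/8.
Similarly for Rh via the father's Rh distribution: P(Rh+) = 1.
Independent loci: 1/8 × 1 = 1/8.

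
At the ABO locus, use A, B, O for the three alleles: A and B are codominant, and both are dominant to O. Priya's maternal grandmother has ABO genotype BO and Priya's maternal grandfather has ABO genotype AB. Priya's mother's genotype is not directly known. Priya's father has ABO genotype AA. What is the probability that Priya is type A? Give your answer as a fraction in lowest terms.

Priya's mother's ABO genotype from BO × AB: 1/4 AB, 1/4 AO, 1/4 BB, 1/4 BO.
Crossing each possibility with the father AA and summing P(type A): 1/4·1/2 + 1/4·1 + 1/4·0 + 1/4·1/2 = 1/2.

1/2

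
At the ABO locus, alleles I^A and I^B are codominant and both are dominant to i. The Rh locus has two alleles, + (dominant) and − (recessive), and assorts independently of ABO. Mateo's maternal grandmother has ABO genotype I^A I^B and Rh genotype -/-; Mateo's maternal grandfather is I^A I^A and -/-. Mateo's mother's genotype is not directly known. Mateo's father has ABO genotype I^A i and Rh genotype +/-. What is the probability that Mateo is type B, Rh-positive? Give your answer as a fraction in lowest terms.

Mateo's mother's ABO genotype from I^A I^B × I^A I^A: 1/2 I^A I^A, 1/2 I^A I^B.
Crossing each possibility with the father I^A i and summing P(type B): 1/2·0 + 1/2·1/4 = 1/8.
Similarly for Rh via the mother's Rh distribution: P(Rh+) = 1/2.
Independent loci: 1/8 × 1/2 = 1/16.

1/16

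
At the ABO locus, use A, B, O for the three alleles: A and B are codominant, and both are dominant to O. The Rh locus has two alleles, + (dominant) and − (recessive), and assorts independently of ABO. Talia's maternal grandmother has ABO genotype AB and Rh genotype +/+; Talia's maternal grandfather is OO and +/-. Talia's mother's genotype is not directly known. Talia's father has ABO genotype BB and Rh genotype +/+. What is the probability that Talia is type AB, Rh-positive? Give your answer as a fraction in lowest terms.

Talia's mother's ABO genotype from AB × OO: 1/2 AO, 1/2 BO.
Crossing each possibility with the father BB and summing P(type AB): 1/2·1/2 + 1/2·0 = 1/4.
Similarly for Rh via the mother's Rh distribution: P(Rh+) = 1.
Independent loci: 1/4 × 1 = 1/4.

1/4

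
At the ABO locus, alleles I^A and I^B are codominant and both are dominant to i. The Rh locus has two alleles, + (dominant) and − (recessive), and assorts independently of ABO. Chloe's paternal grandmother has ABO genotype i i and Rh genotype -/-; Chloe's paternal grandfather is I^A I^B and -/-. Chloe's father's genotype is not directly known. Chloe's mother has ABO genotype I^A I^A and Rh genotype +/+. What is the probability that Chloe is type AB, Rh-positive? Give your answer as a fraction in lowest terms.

Chloe's father's ABO genotype from i i × I^A I^B: 1/2 I^A i, 1/2 I^B i.
Crossing each possibility with the mother I^A I^A and summing P(type AB): 1/2·0 + 1/2·1/2 = 1/4.
Similarly for Rh via the father's Rh distribution: P(Rh+) = 1.
Independent loci: 1/4 × 1 = 1/4.

1/4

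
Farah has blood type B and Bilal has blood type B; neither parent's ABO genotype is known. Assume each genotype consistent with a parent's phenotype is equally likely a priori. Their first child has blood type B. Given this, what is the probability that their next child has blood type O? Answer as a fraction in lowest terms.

Possible genotypes: Farah ∈ {I^B I^B, I^B i}; Bilal ∈ {I^B I^B, I^B i}.
Weight each parental genotype pair by prior × P(type-B child):
  I^B I^B × I^B I^B: posterior weight 4/15; P(next child type O) = 0.
  I^B I^B × I^B i: posterior weight 4/15; P(next child type O) = 0.
  I^B i × I^B I^B: posterior weight 4/15; P(next child type O) = 0.
  I^B i × I^B i: posterior weight 1/5; P(next child type O) = 1/4.
Weighted sum = 1/20.

1/20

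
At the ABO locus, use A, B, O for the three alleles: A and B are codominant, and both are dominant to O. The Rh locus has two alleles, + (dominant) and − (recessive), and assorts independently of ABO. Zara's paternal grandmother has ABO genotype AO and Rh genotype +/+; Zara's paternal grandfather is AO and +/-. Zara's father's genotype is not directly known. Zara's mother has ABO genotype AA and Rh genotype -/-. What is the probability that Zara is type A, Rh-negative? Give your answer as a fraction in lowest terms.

1/4

Zara's father's ABO genotype from AO × AO: 1/4 AA, 1/2 AO, 1/4 OO.
Crossing each possibility with the mother AA and summing P(type A): 1/4·1 + 1/2·1 + 1/4·1 = 1.
Similarly for Rh via the father's Rh distribution: P(Rh-) = 1/4.
Independent loci: 1 × 1/4 = 1/4.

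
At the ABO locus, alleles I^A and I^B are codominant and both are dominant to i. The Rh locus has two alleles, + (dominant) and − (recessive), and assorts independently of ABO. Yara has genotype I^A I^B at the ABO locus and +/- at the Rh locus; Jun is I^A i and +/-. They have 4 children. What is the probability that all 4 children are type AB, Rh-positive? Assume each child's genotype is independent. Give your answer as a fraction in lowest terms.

81/65536

ABO cross I^A I^B × I^A i → 1/2 A, 1/4 B, 1/4 AB.
Rh cross +/- × +/- → 3/4 Rh+, 1/4 Rh-; so P(type AB, Rh-positive) = 1/4 × 3/4 = 3/16 per child.
All 4 independent: (3/16)^4 = 81/65536.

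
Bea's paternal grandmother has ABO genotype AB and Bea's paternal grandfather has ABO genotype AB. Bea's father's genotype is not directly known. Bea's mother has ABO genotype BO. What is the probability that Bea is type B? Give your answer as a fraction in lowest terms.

Bea's father's ABO genotype from AB × AB: 1/4 AA, 1/2 AB, 1/4 BB.
Crossing each possibility with the mother BO and summing P(type B): 1/4·0 + 1/2·1/2 + 1/4·1 = 1/2.

1/2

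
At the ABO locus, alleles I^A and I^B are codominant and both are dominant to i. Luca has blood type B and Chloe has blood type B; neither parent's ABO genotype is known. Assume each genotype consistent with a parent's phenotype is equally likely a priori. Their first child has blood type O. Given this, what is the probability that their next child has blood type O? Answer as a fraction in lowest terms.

1/4

Possible genotypes: Luca ∈ {I^B I^B, I^B i}; Chloe ∈ {I^B I^B, I^B i}.
Weight each parental genotype pair by prior × P(type-O child):
  I^B i × I^B i: posterior weight 1; P(next child type O) = 1/4.
Weighted sum = 1/4.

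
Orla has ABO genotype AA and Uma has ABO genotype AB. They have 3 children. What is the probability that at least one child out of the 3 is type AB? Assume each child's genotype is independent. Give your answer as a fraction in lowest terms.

ABO cross AA × AB → 1/2 A, 1/2 AB.
So P(type AB) = 1/2 per child.
P(none) = (1/2)^3 = 1/8; P(at least one) = 1 − 1/8 = 7/8.

7/8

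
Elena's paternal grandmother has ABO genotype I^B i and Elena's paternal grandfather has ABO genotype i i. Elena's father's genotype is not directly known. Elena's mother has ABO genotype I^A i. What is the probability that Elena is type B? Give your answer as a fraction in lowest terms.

1/8

Elena's father's ABO genotype from I^B i × i i: 1/2 I^B i, 1/2 i i.
Crossing each possibility with the mother I^A i and summing P(type B): 1/2·1/4 + 1/2·0 = 1/8.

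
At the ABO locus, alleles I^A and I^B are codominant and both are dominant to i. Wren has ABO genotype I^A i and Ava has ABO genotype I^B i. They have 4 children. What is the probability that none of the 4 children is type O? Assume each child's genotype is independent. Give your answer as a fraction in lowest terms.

ABO cross I^A i × I^B i → 1/4 O, 1/4 A, 1/4 B, 1/4 AB.
So P(type O) = 1/4 per child.
P(not type O) = 3/4 for one child; (3/4)^4 = 81/256.

81/256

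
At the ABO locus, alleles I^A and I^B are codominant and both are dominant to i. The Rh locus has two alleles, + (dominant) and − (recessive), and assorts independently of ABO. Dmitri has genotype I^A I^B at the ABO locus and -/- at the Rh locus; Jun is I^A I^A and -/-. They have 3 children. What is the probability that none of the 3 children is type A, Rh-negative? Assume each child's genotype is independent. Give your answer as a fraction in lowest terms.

ABO cross I^A I^B × I^A I^A → 1/2 A, 1/2 AB.
Rh cross -/- × -/- → 1 Rh-; so P(type A, Rh-negative) = 1/2 × 1 = 1/2 per child.
P(not type A, Rh-negative) = 1/2 for one child; (1/2)^3 = 1/8.

1/8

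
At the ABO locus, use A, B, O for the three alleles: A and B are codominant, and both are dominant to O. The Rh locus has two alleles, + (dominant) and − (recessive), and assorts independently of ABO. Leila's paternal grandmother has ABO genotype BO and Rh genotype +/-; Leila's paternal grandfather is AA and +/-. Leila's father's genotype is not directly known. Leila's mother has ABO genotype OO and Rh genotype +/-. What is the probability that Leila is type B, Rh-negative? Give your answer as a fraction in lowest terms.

1/16

Leila's father's ABO genotype from BO × AA: 1/2 AB, 1/2 AO.
Crossing each possibility with the mother OO and summing P(type B): 1/2·1/2 + 1/2·0 = 1/4.
Similarly for Rh via the father's Rh distribution: P(Rh-) = 1/4.
Independent loci: 1/4 × 1/4 = 1/16.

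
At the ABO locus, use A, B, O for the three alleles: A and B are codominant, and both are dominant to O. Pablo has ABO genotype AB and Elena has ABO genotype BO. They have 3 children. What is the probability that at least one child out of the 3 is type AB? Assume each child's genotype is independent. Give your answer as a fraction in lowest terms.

37/64

ABO cross AB × BO → 1/4 A, 1/2 B, 1/4 AB.
So P(type AB) = 1/4 per child.
P(none) = (3/4)^3 = 27/64; P(at least one) = 1 − 27/64 = 37/64.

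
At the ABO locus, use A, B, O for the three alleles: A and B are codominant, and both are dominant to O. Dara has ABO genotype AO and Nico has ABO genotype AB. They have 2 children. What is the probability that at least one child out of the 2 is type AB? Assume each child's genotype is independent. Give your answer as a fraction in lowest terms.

ABO cross AO × AB → 1/2 A, 1/4 B, 1/4 AB.
So P(type AB) = 1/4 per child.
P(none) = (3/4)^2 = 9/16; P(at least one) = 1 − 9/16 = 7/16.

7/16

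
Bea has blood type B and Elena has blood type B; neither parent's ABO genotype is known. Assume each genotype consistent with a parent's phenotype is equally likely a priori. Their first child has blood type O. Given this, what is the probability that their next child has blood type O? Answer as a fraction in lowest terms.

Possible genotypes: Bea ∈ {I^B I^B, I^B i}; Elena ∈ {I^B I^B, I^B i}.
Weight each parental genotype pair by prior × P(type-O child):
  I^B i × I^B i: posterior weight 1; P(next child type O) = 1/4.
Weighted sum = 1/4.

1/4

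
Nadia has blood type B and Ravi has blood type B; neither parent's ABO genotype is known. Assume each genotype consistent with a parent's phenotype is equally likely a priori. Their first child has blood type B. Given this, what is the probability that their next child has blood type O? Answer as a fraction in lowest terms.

1/20

Possible genotypes: Nadia ∈ {BB, BO}; Ravi ∈ {BB, BO}.
Weight each parental genotype pair by prior × P(type-B child):
  BB × BB: posterior weight 4/15; P(next child type O) = 0.
  BB × BO: posterior weight 4/15; P(next child type O) = 0.
  BO × BB: posterior weight 4/15; P(next child type O) = 0.
  BO × BO: posterior weight 1/5; P(next child type O) = 1/4.
Weighted sum = 1/20.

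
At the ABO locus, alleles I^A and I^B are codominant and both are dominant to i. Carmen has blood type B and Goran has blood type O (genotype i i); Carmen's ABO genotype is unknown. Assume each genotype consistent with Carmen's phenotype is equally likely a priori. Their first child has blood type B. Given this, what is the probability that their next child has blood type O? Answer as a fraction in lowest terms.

Possible genotypes: Carmen ∈ {I^B I^B, I^B i}; Goran ∈ {i i}.
Weight each parental genotype pair by prior × P(type-B child):
  I^B I^B × i i: posterior weight 2/3; P(next child type O) = 0.
  I^B i × i i: posterior weight 1/3; P(next child type O) = 1/2.
Weighted sum = 1/6.

1/6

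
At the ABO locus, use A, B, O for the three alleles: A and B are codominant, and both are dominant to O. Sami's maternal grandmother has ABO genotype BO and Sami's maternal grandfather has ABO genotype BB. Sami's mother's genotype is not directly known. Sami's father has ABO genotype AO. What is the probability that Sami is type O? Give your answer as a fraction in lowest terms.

Sami's mother's ABO genotype from BO × BB: 1/2 BB, 1/2 BO.
Crossing each possibility with the father AO and summing P(type O): 1/2·0 + 1/2·1/4 = 1/8.

1/8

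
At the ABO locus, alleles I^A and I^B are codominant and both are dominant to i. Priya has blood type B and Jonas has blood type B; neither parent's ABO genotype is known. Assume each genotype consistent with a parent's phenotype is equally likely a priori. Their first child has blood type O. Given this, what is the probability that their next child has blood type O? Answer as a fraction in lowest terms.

Possible genotypes: Priya ∈ {I^B I^B, I^B i}; Jonas ∈ {I^B I^B, I^B i}.
Weight each parental genotype pair by prior × P(type-O child):
  I^B i × I^B i: posterior weight 1; P(next child type O) = 1/4.
Weighted sum = 1/4.

1/4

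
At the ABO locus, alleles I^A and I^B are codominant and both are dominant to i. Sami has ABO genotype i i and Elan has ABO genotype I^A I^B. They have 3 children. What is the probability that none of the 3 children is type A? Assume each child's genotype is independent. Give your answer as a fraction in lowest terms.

1/8

ABO cross i i × I^A I^B → 1/2 A, 1/2 B.
So P(type A) = 1/2 per child.
P(not type A) = 1/2 for one child; (1/2)^3 = 1/8.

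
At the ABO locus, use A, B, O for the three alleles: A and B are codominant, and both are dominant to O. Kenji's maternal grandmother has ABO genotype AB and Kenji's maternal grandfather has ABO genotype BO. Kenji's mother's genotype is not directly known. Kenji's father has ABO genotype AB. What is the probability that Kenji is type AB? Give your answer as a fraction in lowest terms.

3/8

Kenji's mother's ABO genotype from AB × BO: 1/4 AB, 1/4 AO, 1/4 BB, 1/4 BO.
Crossing each possibility with the father AB and summing P(type AB): 1/4·1/2 + 1/4·1/4 + 1/4·1/2 + 1/4·1/4 = 3/8.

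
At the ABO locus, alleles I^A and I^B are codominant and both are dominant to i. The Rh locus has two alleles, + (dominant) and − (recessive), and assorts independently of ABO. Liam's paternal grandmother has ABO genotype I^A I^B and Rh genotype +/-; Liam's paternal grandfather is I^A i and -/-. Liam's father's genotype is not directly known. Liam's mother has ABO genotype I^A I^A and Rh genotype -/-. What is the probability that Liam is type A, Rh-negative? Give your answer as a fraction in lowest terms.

9/16

Liam's father's ABO genotype from I^A I^B × I^A i: 1/4 I^A I^A, 1/4 I^A I^B, 1/4 I^A i, 1/4 I^B i.
Crossing each possibility with the mother I^A I^A and summing P(type A): 1/4·1 + 1/4·1/2 + 1/4·1 + 1/4·1/2 = 3/4.
Similarly for Rh via the father's Rh distribution: P(Rh-) = 3/4.
Independent loci: 3/4 × 3/4 = 9/16.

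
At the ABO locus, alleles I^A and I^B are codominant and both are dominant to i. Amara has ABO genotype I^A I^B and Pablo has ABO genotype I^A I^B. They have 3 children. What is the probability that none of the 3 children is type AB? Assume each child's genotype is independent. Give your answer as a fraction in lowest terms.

ABO cross I^A I^B × I^A I^B → 1/4 A, 1/4 B, 1/2 AB.
So P(type AB) = 1/2 per child.
P(not type AB) = 1/2 for one child; (1/2)^3 = 1/8.

1/8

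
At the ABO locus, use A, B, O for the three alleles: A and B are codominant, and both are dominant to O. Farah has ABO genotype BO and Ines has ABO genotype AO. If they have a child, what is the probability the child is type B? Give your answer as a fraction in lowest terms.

ABO cross BO × AO → offspring phenotypes: 1/4 O, 1/4 A, 1/4 B, 1/4 AB.
So P(type B) = 1/4.

1/4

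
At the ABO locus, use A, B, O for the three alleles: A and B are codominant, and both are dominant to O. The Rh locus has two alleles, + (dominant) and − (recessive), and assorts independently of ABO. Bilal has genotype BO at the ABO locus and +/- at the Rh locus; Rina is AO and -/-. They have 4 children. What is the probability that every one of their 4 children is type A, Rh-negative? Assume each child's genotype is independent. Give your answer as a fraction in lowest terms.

ABO cross BO × AO → 1/4 O, 1/4 A, 1/4 B, 1/4 AB.
Rh cross +/- × -/- → 1/2 Rh+, 1/2 Rh-; so P(type A, Rh-negative) = 1/4 × 1/2 = 1/8 per child.
All 4 independent: (1/8)^4 = 1/4096.

1/4096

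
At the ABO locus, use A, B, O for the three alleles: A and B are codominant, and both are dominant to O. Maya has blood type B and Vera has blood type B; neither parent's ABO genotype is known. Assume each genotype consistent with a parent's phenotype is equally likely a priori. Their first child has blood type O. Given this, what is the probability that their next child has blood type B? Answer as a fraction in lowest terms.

Possible genotypes: Maya ∈ {BB, BO}; Vera ∈ {BB, BO}.
Weight each parental genotype pair by prior × P(type-O child):
  BO × BO: posterior weight 1; P(next child type B) = 3/4.
Weighted sum = 3/4.

3/4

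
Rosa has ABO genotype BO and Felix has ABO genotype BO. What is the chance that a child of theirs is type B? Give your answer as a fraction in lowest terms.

3/4

ABO cross BO × BO → offspring phenotypes: 1/4 O, 3/4 B.
So P(type B) = 3/4.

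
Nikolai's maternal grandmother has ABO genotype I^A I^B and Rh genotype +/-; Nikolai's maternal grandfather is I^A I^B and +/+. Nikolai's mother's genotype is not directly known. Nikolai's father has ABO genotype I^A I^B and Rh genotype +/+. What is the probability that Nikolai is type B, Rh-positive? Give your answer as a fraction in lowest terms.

Nikolai's mother's ABO genotype from I^A I^B × I^A I^B: 1/4 I^A I^A, 1/2 I^A I^B, 1/4 I^B I^B.
Crossing each possibility with the father I^A I^B and summing P(type B): 1/4·0 + 1/2·1/4 + 1/4·1/2 = 1/4.
Similarly for Rh via the mother's Rh distribution: P(Rh+) = 1.
Independent loci: 1/4 × 1 = 1/4.

1/4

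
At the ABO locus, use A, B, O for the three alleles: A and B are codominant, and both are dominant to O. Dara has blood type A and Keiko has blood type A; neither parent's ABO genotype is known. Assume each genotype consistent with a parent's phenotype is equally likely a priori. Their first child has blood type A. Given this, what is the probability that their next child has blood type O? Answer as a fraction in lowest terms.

1/20

Possible genotypes: Dara ∈ {AA, AO}; Keiko ∈ {AA, AO}.
Weight each parental genotype pair by prior × P(type-A child):
  AA × AA: posterior weight 4/15; P(next child type O) = 0.
  AA × AO: posterior weight 4/15; P(next child type O) = 0.
  AO × AA: posterior weight 4/15; P(next child type O) = 0.
  AO × AO: posterior weight 1/5; P(next child type O) = 1/4.
Weighted sum = 1/20.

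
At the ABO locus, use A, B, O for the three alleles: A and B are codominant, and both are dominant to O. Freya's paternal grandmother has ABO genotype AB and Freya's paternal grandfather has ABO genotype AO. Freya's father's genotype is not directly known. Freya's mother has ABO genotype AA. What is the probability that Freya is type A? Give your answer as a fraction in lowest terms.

Freya's father's ABO genotype from AB × AO: 1/4 AA, 1/4 AB, 1/4 AO, 1/4 BO.
Crossing each possibility with the mother AA and summing P(type A): 1/4·1 + 1/4·1/2 + 1/4·1 + 1/4·1/2 = 3/4.

3/4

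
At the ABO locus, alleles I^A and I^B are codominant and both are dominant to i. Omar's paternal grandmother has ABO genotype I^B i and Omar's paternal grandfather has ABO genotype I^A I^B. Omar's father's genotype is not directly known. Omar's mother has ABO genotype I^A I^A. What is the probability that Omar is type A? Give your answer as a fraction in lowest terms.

1/2

Omar's father's ABO genotype from I^B i × I^A I^B: 1/4 I^A I^B, 1/4 I^A i, 1/4 I^B I^B, 1/4 I^B i.
Crossing each possibility with the mother I^A I^A and summing P(type A): 1/4·1/2 + 1/4·1 + 1/4·0 + 1/4·1/2 = 1/2.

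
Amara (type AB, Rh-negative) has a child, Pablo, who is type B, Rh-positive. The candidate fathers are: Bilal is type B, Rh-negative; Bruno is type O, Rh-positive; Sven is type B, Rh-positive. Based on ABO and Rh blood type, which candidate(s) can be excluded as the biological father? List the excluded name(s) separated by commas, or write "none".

Bilal

A candidate is excluded only if no genotype consistent with his phenotype could produce a type B, Rh-positive child with a type AB, Rh-negative mother.
Bilal (type B, Rh-): no genotype consistent with that phenotype can produce a type-B Rh+ child with a type-AB mother.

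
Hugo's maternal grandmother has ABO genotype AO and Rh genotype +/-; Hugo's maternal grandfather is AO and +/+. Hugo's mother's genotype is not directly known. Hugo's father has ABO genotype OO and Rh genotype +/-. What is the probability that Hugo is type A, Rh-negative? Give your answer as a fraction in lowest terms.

Hugo's mother's ABO genotype from AO × AO: 1/4 AA, 1/2 AO, 1/4 OO.
Crossing each possibility with the father OO and summing P(type A): 1/4·1 + 1/2·1/2 + 1/4·0 = 1/2.
Similarly for Rh via the mother's Rh distribution: P(Rh-) = 1/8.
Independent loci: 1/2 × 1/8 = 1/16.

1/16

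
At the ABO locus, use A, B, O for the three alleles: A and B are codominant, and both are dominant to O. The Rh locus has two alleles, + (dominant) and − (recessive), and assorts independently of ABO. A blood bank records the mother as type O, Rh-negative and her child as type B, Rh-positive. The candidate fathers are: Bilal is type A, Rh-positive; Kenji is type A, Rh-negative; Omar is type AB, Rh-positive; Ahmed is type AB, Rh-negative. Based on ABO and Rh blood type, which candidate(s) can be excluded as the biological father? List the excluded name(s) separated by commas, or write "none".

A candidate is excluded only if no genotype consistent with his phenotype could produce a type B, Rh-positive child with a type O, Rh-negative mother.
Bilal (type A, Rh+): no genotype consistent with that phenotype can produce a type-B Rh+ child with a type-O mother.
Kenji (type A, Rh-): no genotype consistent with that phenotype can produce a type-B Rh+ child with a type-O mother.
Ahmed (type AB, Rh-): no genotype consistent with that phenotype can produce a type-B Rh+ child with a type-O mother.

Bilal, Kenji, Ahmed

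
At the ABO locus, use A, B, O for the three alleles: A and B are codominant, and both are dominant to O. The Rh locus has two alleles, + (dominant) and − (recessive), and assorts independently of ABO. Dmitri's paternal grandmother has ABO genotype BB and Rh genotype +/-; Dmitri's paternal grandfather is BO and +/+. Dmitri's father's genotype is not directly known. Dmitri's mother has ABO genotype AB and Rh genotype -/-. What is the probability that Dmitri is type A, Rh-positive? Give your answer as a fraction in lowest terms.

Dmitri's father's ABO genotype from BB × BO: 1/2 BB, 1/2 BO.
Crossing each possibility with the mother AB and summing P(type A): 1/2·0 + 1/2·1/4 = 1/8.
Similarly for Rh via the father's Rh distribution: P(Rh+) = 3/4.
Independent loci: 1/8 × 3/4 = 3/32.

3/32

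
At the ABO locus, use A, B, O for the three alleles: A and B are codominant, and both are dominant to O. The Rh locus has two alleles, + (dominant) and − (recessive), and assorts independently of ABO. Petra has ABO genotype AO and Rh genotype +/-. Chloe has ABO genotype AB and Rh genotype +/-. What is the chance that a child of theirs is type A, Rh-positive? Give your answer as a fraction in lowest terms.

3/8

ABO cross AO × AB → offspring phenotypes: 1/2 A, 1/4 B, 1/4 AB.
Rh cross +/- × +/- → 3/4 Rh+, 1/4 Rh-.
Independent loci: P(type A, Rh-positive) = 1/2 × 3/4 = 3/8.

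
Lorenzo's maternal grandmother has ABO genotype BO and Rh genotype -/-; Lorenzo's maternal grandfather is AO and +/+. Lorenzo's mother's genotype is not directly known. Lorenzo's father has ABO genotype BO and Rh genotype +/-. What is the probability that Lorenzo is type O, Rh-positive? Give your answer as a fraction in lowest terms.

Lorenzo's mother's ABO genotype from BO × AO: 1/4 AB, 1/4 AO, 1/4 BO, 1/4 OO.
Crossing each possibility with the father BO and summing P(type O): 1/4·0 + 1/4·1/4 + 1/4·1/4 + 1/4·1/2 = 1/4.
Similarly for Rh via the mother's Rh distribution: P(Rh+) = 3/4.
Independent loci: 1/4 × 3/4 = 3/16.

3/16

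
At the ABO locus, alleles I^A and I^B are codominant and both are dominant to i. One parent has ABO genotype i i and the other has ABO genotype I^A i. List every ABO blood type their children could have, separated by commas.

O, A

Gametes from i i × I^A i give offspring ABO genotypes I^A i, i i, i.e. phenotypes O, A.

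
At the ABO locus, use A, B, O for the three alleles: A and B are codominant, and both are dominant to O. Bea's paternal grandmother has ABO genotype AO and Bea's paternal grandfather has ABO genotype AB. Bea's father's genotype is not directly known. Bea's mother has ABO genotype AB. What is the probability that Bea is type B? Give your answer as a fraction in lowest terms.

Bea's father's ABO genotype from AO × AB: 1/4 AA, 1/4 AB, 1/4 AO, 1/4 BO.
Crossing each possibility with the mother AB and summing P(type B): 1/4·0 + 1/4·1/4 + 1/4·1/4 + 1/4·1/2 = 1/4.

1/4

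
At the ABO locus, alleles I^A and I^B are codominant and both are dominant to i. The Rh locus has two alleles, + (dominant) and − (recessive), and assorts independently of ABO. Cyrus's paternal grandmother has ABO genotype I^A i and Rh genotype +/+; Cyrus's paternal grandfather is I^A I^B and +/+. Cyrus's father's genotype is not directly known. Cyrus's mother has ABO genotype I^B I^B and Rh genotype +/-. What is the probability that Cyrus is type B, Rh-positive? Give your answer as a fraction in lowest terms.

Cyrus's father's ABO genotype from I^A i × I^A I^B: 1/4 I^A I^A, 1/4 I^A I^B, 1/4 I^A i, 1/4 I^B i.
Crossing each possibility with the mother I^B I^B and summing P(type B): 1/4·0 + 1/4·1/2 + 1/4·1/2 + 1/4·1 = 1/2.
Similarly for Rh via the father's Rh distribution: P(Rh+) = 1.
Independent loci: 1/2 × 1 = 1/2.

1/2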